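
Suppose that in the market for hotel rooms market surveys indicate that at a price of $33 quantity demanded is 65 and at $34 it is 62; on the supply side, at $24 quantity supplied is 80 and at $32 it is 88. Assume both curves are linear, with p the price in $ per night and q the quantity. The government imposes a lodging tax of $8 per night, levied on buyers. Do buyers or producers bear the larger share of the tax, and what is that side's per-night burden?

Producers bear the larger share: $6 per night.

Demand slope: (62 − 65)/(34 − 33) = -3, so qd = 164 − 3p.
Supply slope: (88 − 80)/(32 − 24) = 1, so qs = p + 56.
Before the tax: set 164 − 3p = p + 56 → p* = $27, q* = 83.
With the tax collected from buyers, demand (in seller-price terms) shifts: qd = 164 − 3(p + 8).
New equilibrium: buyers pay $29, producers receive $21, q = 77. (Wedge: pb − ps = 8.)
Per-night burden: buyers $2, producers $6.
Producers take the larger share because supply is less price-elastic here (demand slope 3 vs supply slope 1).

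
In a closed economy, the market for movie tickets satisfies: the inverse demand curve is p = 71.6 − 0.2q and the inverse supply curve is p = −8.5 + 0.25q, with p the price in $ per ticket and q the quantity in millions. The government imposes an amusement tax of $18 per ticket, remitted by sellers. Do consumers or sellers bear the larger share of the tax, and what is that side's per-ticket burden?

Sellers bear the larger share: $10 per ticket.

Inverting to q(p) form: qd = 358 − 5p; qs = 4p + 34.
Before the tax: set 358 − 5p = 4p + 34 → p* = $36, q* = 178.
With the tax collected from sellers, supply shifts: qs = 4(p − 18) + 34.
Solving gives q = 138 with consumers paying $44 and sellers receiving $26 (the $18 wedge).
Per-ticket burden: consumers $8, sellers $10.
Sellers take the larger share because supply is less price-elastic here (demand slope 5 vs supply slope 4).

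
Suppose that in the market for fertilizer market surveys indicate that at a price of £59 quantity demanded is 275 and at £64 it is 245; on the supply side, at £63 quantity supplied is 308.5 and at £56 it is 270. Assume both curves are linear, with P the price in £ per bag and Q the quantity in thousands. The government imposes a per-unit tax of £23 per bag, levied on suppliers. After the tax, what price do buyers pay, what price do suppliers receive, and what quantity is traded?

Buyers pay £69; suppliers receive £46; quantity = 215.

Demand slope: (245 − 275)/(64 − 59) = -6, so Qd = 629 − 6P.
Supply slope: (270 − 308.5)/(56 − 63) = 5.5, so Qs = 5.5P − 38.
Before the tax: set 629 − 6P = 5.5P − 38 → P* = £58, Q* = 281.
With the tax collected from suppliers, supply shifts: Qs = 5.5(P − 23) − 38.
New equilibrium: buyers pay £69, suppliers receive £46, Q = 215. (Wedge: Pb − Ps = 23.)
The less price-elastic side of the market bears the larger share of a per-unit tax.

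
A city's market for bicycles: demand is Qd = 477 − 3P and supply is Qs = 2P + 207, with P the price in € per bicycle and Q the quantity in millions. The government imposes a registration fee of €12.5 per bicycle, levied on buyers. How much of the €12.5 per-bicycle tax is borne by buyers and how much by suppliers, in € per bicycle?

Without the tax, 477 − 3P = 2P + 207 gives 5P = 270, so P* = €54 and Q* = 315.
With the tax collected from buyers, demand (in seller-price terms) shifts: Qd = 477 − 3(P + 12.5).
New equilibrium: buyers pay €59, suppliers receive €46.5, Q = 300. (Wedge: Pb − Ps = 12.5.)
Burden on buyers: €5; on suppliers: €7.5. (They sum to €12.5.)
The less price-elastic side of the market bears the larger share of a per-unit tax.

Buyers bear €5 per bicycle; suppliers bear €7.5 per bicycle.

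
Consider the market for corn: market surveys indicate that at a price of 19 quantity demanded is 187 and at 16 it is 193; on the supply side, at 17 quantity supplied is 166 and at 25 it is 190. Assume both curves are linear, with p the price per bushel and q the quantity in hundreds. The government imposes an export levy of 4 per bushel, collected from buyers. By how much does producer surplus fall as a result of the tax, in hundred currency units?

Demand slope: (193 − 187)/(16 − 19) = -2, so qd = 225 − 2p.
Supply slope: (190 − 166)/(25 − 17) = 3, so qs = 3p + 115.
Without the tax, 225 − 2p = 3p + 115 gives 5p = 110, so p* = 22 and q* = 181.
With the tax collected from buyers, demand (in seller-price terms) shifts: qd = 225 − 2(p + 4).
New equilibrium: buyers pay 24.4, producers receive 20.4, q = 176.2. (Wedge: pb − ps = 4.)
ΔPS is the trapezoid between Q = 176.2 and Q = 181 of height 1.6: ½ · (181 + 176.2) · 1.6 = 285.76.

Producer surplus falls by 285.76 hundred.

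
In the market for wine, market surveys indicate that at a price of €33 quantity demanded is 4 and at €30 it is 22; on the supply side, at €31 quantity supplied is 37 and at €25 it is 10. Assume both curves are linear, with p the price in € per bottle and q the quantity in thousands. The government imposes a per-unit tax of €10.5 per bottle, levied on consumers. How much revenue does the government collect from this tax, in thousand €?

Demand slope: (22 − 4)/(30 − 33) = -6, so qd = 202 − 6p.
Supply slope: (10 − 37)/(25 − 31) = 4.5, so qs = 4.5p − 102.5.
Without the tax, 202 − 6p = 4.5p − 102.5 gives 10.5p = 304.5, so p* = €29 and q* = 28.
With the tax collected from consumers, demand (in seller-price terms) shifts: qd = 202 − 6(p + 10.5).
Solving gives q = 1 with consumers paying €33.5 and sellers receiving €23 (the €10.5 wedge).
Revenue = t · Q = 10.5 · 1 = €10.5.

Tax revenue = €10.5 thousand.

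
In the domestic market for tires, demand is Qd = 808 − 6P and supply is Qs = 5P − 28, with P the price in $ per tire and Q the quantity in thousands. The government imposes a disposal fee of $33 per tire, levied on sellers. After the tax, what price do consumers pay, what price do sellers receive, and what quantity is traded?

Without the tax, 808 − 6P = 5P − 28 gives 11P = 836, so P* = $76 and Q* = 352.
With the tax collected from sellers, supply shifts: Qs = 5(P − 33) − 28.
Solving gives Q = 262 with consumers paying $91 and sellers receiving $58 (the $33 wedge).

Consumers pay $91; sellers receive $58; quantity = 262.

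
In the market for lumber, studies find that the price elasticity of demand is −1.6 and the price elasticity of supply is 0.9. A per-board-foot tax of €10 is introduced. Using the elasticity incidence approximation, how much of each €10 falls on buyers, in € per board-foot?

Incidence ratio: buyers' share ≈ εs / (εs + |εd|) = 0.9 / (0.9 + 1.6) = 0.36.
So buyers bear ≈ 0.36 × €10 = €3.6; sellers bear €6.4.

Buyers bear ≈ €3.6 per board-foot.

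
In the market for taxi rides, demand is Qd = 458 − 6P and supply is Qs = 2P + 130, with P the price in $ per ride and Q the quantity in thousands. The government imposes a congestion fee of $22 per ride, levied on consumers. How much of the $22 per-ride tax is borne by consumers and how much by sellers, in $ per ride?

Consumers bear $5.5 per ride; sellers bear $16.5 per ride.

Without the tax, 458 − 6P = 2P + 130 gives 8P = 328, so P* = $41 and Q* = 212.
With the tax collected from consumers, demand (in seller-price terms) shifts: Qd = 458 − 6(P + 22).
New equilibrium: consumers pay $46.5, sellers receive $24.5, Q = 179. (Wedge: Pb − Ps = 22.)
Burden on consumers: $5.5; on sellers: $16.5. (They sum to $22.)
The less price-elastic side of the market bears the larger share of a per-unit tax.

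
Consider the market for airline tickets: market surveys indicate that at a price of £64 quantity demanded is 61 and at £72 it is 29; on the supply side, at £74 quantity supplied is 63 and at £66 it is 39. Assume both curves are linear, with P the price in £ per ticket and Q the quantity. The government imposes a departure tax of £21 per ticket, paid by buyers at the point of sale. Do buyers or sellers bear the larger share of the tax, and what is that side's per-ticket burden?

Demand slope: (29 − 61)/(72 − 64) = -4, so Qd = 317 − 4P.
Supply slope: (39 − 63)/(66 − 74) = 3, so Qs = 3P − 159.
Without the tax, 317 − 4P = 3P − 159 gives 7P = 476, so P* = £68 and Q* = 45.
With the tax collected from buyers, demand (in seller-price terms) shifts: Qd = 317 − 4(P + 21).
New equilibrium: buyers pay £77, sellers receive £56, Q = 9. (Wedge: Pb − Ps = 21.)
Per-ticket burden: buyers £9, sellers £12.
Sellers take the larger share because supply is less price-elastic here (demand slope 4 vs supply slope 3).
The less price-elastic side of the market bears the larger share of a per-unit tax.

Sellers bear the larger share: £12 per ticket.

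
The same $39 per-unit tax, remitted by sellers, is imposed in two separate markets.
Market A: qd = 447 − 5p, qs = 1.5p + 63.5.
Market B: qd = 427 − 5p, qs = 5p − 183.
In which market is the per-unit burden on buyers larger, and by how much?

Market A: pre-tax p* = $59, q* = 152; post-tax q = 107; per-unit burden on buyers = $9.
Market B: pre-tax p* = $61, q* = 122; post-tax q = 24.5; per-unit burden on buyers = $19.5.
Difference: $9 vs $19.5 → market B is larger by $10.5.

Market B, by $10.5.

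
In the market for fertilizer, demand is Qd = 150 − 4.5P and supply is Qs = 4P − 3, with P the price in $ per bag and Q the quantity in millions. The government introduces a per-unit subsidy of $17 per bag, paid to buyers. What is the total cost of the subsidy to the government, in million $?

Without the subsidy, 150 − 4.5P = 4P − 3 gives 8.5P = 153, so P* = $18 and Q* = 69.
With a per-unit subsidy paid to buyers, each effectively pays P − 17, so demand becomes Qd = 150 − 4.5(P − 17).
Solving gives Q = 105 with buyers paying $10 and suppliers receiving $27 (the $17 wedge).
Outlay = t · Q = 17 · 105 = $1785.

Government outlay = $1785 million.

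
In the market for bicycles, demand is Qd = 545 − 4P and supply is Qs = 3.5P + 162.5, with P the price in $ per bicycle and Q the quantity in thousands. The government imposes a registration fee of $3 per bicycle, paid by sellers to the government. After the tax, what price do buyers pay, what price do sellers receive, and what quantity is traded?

Buyers pay $52.4; sellers receive $49.4; quantity = 335.4.

Before the tax: set 545 − 4P = 3.5P + 162.5 → P* = $51, Q* = 341.
With the tax collected from sellers, supply shifts: Qs = 3.5(P − 3) + 162.5.
Solving gives Q = 335.4 with buyers paying $52.4 and sellers receiving $49.4 (the $3 wedge).
The less price-elastic side of the market bears the larger share of a per-unit tax.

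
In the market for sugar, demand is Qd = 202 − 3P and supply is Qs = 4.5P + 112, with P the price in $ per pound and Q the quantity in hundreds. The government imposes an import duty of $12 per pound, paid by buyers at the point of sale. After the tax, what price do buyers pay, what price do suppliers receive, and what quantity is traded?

Before the tax: set 202 − 3P = 4.5P + 112 → P* = $12, Q* = 166.
With the tax collected from buyers, demand (in seller-price terms) shifts: Qd = 202 − 3(P + 12).
Solving gives Q = 144.4 with buyers paying $19.2 and suppliers receiving $7.2 (the $12 wedge).
The less price-elastic side of the market bears the larger share of a per-unit tax.

Buyers pay $19.2; suppliers receive $7.2; quantity = 144.4.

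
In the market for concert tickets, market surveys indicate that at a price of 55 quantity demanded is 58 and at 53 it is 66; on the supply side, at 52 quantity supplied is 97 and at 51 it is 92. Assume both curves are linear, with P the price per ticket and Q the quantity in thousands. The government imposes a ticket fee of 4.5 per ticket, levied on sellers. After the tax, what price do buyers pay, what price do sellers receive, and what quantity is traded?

Demand slope: (66 − 58)/(53 − 55) = -4, so Qd = 278 − 4P.
Supply slope: (92 − 97)/(51 − 52) = 5, so Qs = 5P − 163.
Without the tax, 278 − 4P = 5P − 163 gives 9P = 441, so P* = 49 and Q* = 82.
With the tax collected from sellers, supply shifts: Qs = 5(P − 4.5) − 163.
New equilibrium: buyers pay 51.5, sellers receive 47, Q = 72. (Wedge: Pb − Ps = 4.5.)

Buyers pay 51.5; sellers receive 47; quantity = 72.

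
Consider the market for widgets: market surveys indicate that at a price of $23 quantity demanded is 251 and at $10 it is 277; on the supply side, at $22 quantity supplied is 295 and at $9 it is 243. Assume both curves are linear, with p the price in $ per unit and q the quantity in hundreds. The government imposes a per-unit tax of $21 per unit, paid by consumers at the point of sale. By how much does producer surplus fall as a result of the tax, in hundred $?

Demand slope: (277 − 251)/(10 − 23) = -2, so qd = 297 − 2p.
Supply slope: (243 − 295)/(9 − 22) = 4, so qs = 4p + 207.
Without the tax, 297 − 2p = 4p + 207 gives 6p = 90, so p* = $15 and q* = 267.
With the tax collected from consumers, demand (in seller-price terms) shifts: qd = 297 − 2(p + 21).
Solving gives q = 239 with consumers paying $29 and suppliers receiving $8 (the $21 wedge).
ΔPS is the trapezoid between Q = 239 and Q = 267 of height $7: ½ · (267 + 239) · 7 = $1771.

Producer surplus falls by $1771 hundred.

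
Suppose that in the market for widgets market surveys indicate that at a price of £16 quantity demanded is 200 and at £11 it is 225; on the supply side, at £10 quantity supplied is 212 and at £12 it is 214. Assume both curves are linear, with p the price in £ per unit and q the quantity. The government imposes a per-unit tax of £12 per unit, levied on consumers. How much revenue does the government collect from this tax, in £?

Tax revenue = £2460.

Demand slope: (225 − 200)/(11 − 16) = -5, so qd = 280 − 5p.
Supply slope: (214 − 212)/(12 − 10) = 1, so qs = p + 202.
Before the tax: set 280 − 5p = p + 202 → p* = £13, q* = 215.
With the tax collected from consumers, demand (in seller-price terms) shifts: qd = 280 − 5(p + 12).
Solving gives q = 205 with consumers paying £15 and producers receiving £3 (the £12 wedge).
Revenue = t · Q = 12 · 205 = £2460.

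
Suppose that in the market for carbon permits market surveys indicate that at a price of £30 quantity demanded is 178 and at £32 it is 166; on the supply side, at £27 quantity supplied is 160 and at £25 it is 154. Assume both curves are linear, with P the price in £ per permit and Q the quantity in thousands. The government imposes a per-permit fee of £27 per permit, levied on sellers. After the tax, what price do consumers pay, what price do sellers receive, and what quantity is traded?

Consumers pay £40; sellers receive £13; quantity = 118.

Demand slope: (166 − 178)/(32 − 30) = -6, so Qd = 358 − 6P.
Supply slope: (154 − 160)/(25 − 27) = 3, so Qs = 3P + 79.
Before the tax: set 358 − 6P = 3P + 79 → P* = £31, Q* = 172.
With the tax collected from sellers, supply shifts: Qs = 3(P − 27) + 79.
New equilibrium: consumers pay £40, sellers receive £13, Q = 118. (Wedge: Pb − Ps = 27.)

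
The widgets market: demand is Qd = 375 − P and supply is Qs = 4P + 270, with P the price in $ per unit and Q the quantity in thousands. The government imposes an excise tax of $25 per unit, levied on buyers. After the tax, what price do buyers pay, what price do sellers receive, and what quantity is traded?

Buyers pay $41; sellers receive $16; quantity = 334.

Before the tax: set 375 − P = 4P + 270 → P* = $21, Q* = 354.
With the tax collected from buyers, demand (in seller-price terms) shifts: Qd = 375 − (P + 25).
Solving gives Q = 334 with buyers paying $41 and sellers receiving $16 (the $25 wedge).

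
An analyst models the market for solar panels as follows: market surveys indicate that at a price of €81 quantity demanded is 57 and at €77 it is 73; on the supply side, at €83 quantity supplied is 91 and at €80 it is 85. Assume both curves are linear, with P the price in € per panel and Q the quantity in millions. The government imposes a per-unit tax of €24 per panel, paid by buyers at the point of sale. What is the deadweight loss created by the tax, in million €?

Deadweight loss = €384 million.

Demand slope: (73 − 57)/(77 − 81) = -4, so Qd = 381 − 4P.
Supply slope: (85 − 91)/(80 − 83) = 2, so Qs = 2P − 75.
Before the tax: set 381 − 4P = 2P − 75 → P* = €76, Q* = 77.
With the tax collected from buyers, demand (in seller-price terms) shifts: Qd = 381 − 4(P + 24).
New equilibrium: buyers pay €84, sellers receive €60, Q = 45. (Wedge: Pb − Ps = 24.)
Quantity falls by |ΔQ| = |77 − 45| = 32.
DWL = ½ · t · |ΔQ| = ½ · 24 · 32 = €384.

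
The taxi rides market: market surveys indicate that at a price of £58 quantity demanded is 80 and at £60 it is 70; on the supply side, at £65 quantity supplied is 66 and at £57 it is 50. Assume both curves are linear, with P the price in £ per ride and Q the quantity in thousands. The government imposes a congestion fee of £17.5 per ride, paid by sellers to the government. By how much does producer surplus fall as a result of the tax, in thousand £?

Producer surplus falls by £593.75 thousand.

Demand slope: (70 − 80)/(60 − 58) = -5, so Qd = 370 − 5P.
Supply slope: (50 − 66)/(57 − 65) = 2, so Qs = 2P − 64.
Before the tax: set 370 − 5P = 2P − 64 → P* = £62, Q* = 60.
With the tax collected from sellers, supply shifts: Qs = 2(P − 17.5) − 64.
New equilibrium: consumers pay £67, sellers receive £49.5, Q = 35. (Wedge: Pb − Ps = 17.5.)
ΔPS is the trapezoid between Q = 35 and Q = 60 of height £12.5: ½ · (60 + 35) · 12.5 = £593.75.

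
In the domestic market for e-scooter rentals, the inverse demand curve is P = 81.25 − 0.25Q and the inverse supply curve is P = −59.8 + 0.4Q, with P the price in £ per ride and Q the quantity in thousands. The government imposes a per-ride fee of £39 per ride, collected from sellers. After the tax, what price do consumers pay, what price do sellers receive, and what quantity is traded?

Inverting to Q(P) form: Qd = 325 − 4P; Qs = 2.5P + 149.5.
Without the tax, 325 − 4P = 2.5P + 149.5 gives 6.5P = 175.5, so P* = £27 and Q* = 217.
With the tax collected from sellers, supply shifts: Qs = 2.5(P − 39) + 149.5.
New equilibrium: consumers pay £42, sellers receive £3, Q = 157. (Wedge: Pb − Ps = 39.)
The less price-elastic side of the market bears the larger share of a per-unit tax.

Consumers pay £42; sellers receive £3; quantity = 157.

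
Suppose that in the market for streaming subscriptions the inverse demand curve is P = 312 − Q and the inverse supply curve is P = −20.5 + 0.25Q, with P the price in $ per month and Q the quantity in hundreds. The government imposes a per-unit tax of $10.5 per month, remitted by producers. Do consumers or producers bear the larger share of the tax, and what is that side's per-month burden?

Rewrite in direct form: Qd = 312 − P and Qs = 4P + 82.
Without the tax, 312 − P = 4P + 82 gives 5P = 230, so P* = $46 and Q* = 266.
With the tax collected from producers, supply shifts: Qs = 4(P − 10.5) + 82.
New equilibrium: consumers pay $54.4, producers receive $43.9, Q = 257.6. (Wedge: Pb − Ps = 10.5.)
Per-month burden: consumers $8.4, producers $2.1.
Consumers take the larger share because demand is less price-elastic here (demand slope 1 vs supply slope 4).
The less price-elastic side of the market bears the larger share of a per-unit tax.

Consumers bear the larger share: $8.4 per month.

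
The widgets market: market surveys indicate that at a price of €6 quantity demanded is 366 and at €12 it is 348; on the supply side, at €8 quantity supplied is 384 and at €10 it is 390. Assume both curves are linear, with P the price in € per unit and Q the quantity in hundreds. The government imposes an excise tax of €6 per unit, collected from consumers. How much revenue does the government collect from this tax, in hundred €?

Tax revenue = €2178 hundred.

Demand slope: (348 − 366)/(12 − 6) = -3, so Qd = 384 − 3P.
Supply slope: (390 − 384)/(10 − 8) = 3, so Qs = 3P + 360.
Before the tax: set 384 − 3P = 3P + 360 → P* = €4, Q* = 372.
With the tax collected from consumers, demand (in seller-price terms) shifts: Qd = 384 − 3(P + 6).
New equilibrium: consumers pay €7, suppliers receive €1, Q = 363. (Wedge: Pb − Ps = 6.)
Revenue = t · Q = 6 · 363 = €2178.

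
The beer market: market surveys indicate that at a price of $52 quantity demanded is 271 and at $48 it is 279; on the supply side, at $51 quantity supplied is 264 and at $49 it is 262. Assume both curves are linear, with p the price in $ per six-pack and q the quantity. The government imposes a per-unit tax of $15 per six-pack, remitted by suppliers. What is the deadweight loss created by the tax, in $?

Deadweight loss = $75.

Demand slope: (279 − 271)/(48 − 52) = -2, so qd = 375 − 2p.
Supply slope: (262 − 264)/(49 − 51) = 1, so qs = p + 213.
Without the tax, 375 − 2p = p + 213 gives 3p = 162, so p* = $54 and q* = 267.
With the tax collected from suppliers, supply shifts: qs = (p − 15) + 213.
New equilibrium: buyers pay $59, suppliers receive $44, q = 257. (Wedge: pb − ps = 15.)
Quantity falls by |ΔQ| = |267 − 257| = 10.
DWL = ½ · t · |ΔQ| = ½ · 15 · 10 = $75.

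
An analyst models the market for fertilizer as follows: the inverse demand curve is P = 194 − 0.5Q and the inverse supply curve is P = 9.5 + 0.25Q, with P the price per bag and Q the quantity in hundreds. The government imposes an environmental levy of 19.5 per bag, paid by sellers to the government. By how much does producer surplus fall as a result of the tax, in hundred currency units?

Rewrite in direct form: Qd = 388 − 2P and Qs = 4P − 38.
Without the tax, 388 − 2P = 4P − 38 gives 6P = 426, so P* = 71 and Q* = 246.
With the tax collected from sellers, supply shifts: Qs = 4(P − 19.5) − 38.
Solving gives Q = 220 with consumers paying 84 and sellers receiving 64.5 (the 19.5 wedge).
ΔPS is the trapezoid between Q = 220 and Q = 246 of height 6.5: ½ · (246 + 220) · 6.5 = 1514.5.

Producer surplus falls by 1514.5 hundred.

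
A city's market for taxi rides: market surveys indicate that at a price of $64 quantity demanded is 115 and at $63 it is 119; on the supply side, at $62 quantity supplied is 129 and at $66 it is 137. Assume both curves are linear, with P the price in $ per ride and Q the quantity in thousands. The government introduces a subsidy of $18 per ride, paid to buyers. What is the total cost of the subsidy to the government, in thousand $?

Demand slope: (119 − 115)/(63 − 64) = -4, so Qd = 371 − 4P.
Supply slope: (137 − 129)/(66 − 62) = 2, so Qs = 2P + 5.
Before the subsidy: set 371 − 4P = 2P + 5 → P* = $61, Q* = 127.
With a per-unit subsidy paid to buyers, each effectively pays P − 18, so demand becomes Qd = 371 − 4(P − 18).
New equilibrium: buyers pay $55, sellers receive $73, Q = 151. (Wedge: Pb − Ps = −18.)
Outlay = t · Q = 18 · 151 = $2718.

Government outlay = $2718 thousand.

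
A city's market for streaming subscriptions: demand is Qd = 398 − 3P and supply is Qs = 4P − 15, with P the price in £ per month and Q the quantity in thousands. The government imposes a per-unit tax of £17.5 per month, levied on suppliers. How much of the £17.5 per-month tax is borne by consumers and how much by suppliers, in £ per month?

Before the tax: set 398 − 3P = 4P − 15 → P* = £59, Q* = 221.
With the tax collected from suppliers, supply shifts: Qs = 4(P − 17.5) − 15.
New equilibrium: consumers pay £69, suppliers receive £51.5, Q = 191. (Wedge: Pb − Ps = 17.5.)
Burden on consumers: £10; on suppliers: £7.5. (They sum to £17.5.)
The less price-elastic side of the market bears the larger share of a per-unit tax.

Consumers bear £10 per month; suppliers bear £7.5 per month.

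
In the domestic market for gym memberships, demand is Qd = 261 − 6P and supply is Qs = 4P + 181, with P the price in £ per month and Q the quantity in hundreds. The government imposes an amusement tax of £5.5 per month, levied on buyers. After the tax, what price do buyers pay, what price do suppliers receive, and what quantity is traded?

Before the tax: set 261 − 6P = 4P + 181 → P* = £8, Q* = 213.
With the tax collected from buyers, demand (in seller-price terms) shifts: Qd = 261 − 6(P + 5.5).
New equilibrium: buyers pay £10.2, suppliers receive £4.7, Q = 199.8. (Wedge: Pb − Ps = 5.5.)
The less price-elastic side of the market bears the larger share of a per-unit tax.

Buyers pay £10.2; suppliers receive £4.7; quantity = 199.8.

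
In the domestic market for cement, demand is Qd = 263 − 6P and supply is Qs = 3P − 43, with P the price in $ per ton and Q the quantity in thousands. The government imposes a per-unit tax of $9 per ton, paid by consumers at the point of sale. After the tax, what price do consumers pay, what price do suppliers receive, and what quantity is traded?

Consumers pay $37; suppliers receive $28; quantity = 41.

Without the tax, 263 − 6P = 3P − 43 gives 9P = 306, so P* = $34 and Q* = 59.
With the tax collected from consumers, demand (in seller-price terms) shifts: Qd = 263 − 6(P + 9).
Solving gives Q = 41 with consumers paying $37 and suppliers receiving $28 (the $9 wedge).
The less price-elastic side of the market bears the larger share of a per-unit tax.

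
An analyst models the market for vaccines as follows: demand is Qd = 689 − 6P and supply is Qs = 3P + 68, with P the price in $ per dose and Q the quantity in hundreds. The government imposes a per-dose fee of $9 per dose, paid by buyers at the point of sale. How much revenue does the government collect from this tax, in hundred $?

Tax revenue = $2313 hundred.

Before the tax: set 689 − 6P = 3P + 68 → P* = $69, Q* = 275.
With the tax collected from buyers, demand (in seller-price terms) shifts: Qd = 689 − 6(P + 9).
New equilibrium: buyers pay $72, suppliers receive $63, Q = 257. (Wedge: Pb − Ps = 9.)
Revenue = t · Q = 9 · 257 = $2313.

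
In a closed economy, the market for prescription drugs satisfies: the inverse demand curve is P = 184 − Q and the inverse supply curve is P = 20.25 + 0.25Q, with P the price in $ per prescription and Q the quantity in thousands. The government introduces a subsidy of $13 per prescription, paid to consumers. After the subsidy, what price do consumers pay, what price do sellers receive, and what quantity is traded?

Consumers pay $42.6; sellers receive $55.6; quantity = 141.4.

Rewrite in direct form: Qd = 184 − P and Qs = 4P − 81.
Before the subsidy: set 184 − P = 4P − 81 → P* = $53, Q* = 131.
With a per-unit subsidy paid to consumers, each effectively pays P − 13, so demand becomes Qd = 184 − (P − 13).
Solving gives Q = 141.4 with consumers paying $42.6 and sellers receiving $55.6 (the $13 wedge).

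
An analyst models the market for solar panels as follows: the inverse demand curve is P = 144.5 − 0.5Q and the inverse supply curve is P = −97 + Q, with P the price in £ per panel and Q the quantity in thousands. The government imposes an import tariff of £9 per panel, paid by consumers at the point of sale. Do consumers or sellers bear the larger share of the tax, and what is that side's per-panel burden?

Sellers bear the larger share: £6 per panel.

Rewrite in direct form: Qd = 289 − 2P and Qs = P + 97.
Without the tax, 289 − 2P = P + 97 gives 3P = 192, so P* = £64 and Q* = 161.
With the tax collected from consumers, demand (in seller-price terms) shifts: Qd = 289 − 2(P + 9).
Solving gives Q = 155 with consumers paying £67 and sellers receiving £58 (the £9 wedge).
Per-panel burden: consumers £3, sellers £6.
Sellers take the larger share because supply is less price-elastic here (demand slope 2 vs supply slope 1).
The less price-elastic side of the market bears the larger share of a per-unit tax.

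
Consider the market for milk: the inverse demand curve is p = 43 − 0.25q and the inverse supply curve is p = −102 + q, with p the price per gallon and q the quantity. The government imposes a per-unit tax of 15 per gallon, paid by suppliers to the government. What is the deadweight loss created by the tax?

Inverting to q(p) form: qd = 172 − 4p; qs = p + 102.
Before the tax: set 172 − 4p = p + 102 → p* = 14, q* = 116.
With the tax collected from suppliers, supply shifts: qs = (p − 15) + 102.
New equilibrium: buyers pay 17, suppliers receive 2, q = 104. (Wedge: pb − ps = 15.)
Quantity falls by |ΔQ| = |116 − 104| = 12.
DWL = ½ · t · |ΔQ| = ½ · 15 · 12 = 90.

Deadweight loss = 90.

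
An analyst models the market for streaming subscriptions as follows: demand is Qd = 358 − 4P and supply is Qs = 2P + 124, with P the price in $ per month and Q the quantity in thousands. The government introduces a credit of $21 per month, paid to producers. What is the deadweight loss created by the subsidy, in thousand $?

Deadweight loss = $294 thousand.

Before the subsidy: set 358 − 4P = 2P + 124 → P* = $39, Q* = 202.
With a per-unit subsidy paid to producers, each receives P + 21 per unit sold, so supply becomes Qs = 2(P + 21) + 124.
New equilibrium: buyers pay $32, producers receive $53, Q = 230. (Wedge: Pb − Ps = −21.)
Quantity rises by |ΔQ| = |202 − 230| = 28.
DWL = ½ · t · |ΔQ| = ½ · 21 · 28 = $294.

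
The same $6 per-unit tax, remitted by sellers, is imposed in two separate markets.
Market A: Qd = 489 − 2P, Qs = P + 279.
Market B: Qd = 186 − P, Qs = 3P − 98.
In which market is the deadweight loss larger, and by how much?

Market A: pre-tax P* = $70, Q* = 349; post-tax Q = 345; deadweight loss = $12.
Market B: pre-tax P* = $71, Q* = 115; post-tax Q = 110.5; deadweight loss = $13.5.
Difference: $12 vs $13.5 → market B is larger by $1.5.

Market B, by $1.5.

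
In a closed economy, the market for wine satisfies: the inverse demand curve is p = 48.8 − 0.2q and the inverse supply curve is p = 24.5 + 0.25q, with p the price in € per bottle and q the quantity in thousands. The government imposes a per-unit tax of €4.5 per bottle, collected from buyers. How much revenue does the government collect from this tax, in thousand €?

Inverting to q(p) form: qd = 244 − 5p; qs = 4p − 98.
Before the tax: set 244 − 5p = 4p − 98 → p* = €38, q* = 54.
With the tax collected from buyers, demand (in seller-price terms) shifts: qd = 244 − 5(p + 4.5).
Solving gives q = 44 with buyers paying €40 and sellers receiving €35.5 (the €4.5 wedge).
Revenue = t · Q = 4.5 · 44 = €198.

Tax revenue = €198 thousand.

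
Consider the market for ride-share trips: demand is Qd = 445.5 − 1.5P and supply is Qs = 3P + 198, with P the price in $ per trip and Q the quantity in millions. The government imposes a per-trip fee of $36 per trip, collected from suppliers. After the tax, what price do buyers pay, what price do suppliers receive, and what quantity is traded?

Buyers pay $79; suppliers receive $43; quantity = 327.

Before the tax: set 445.5 − 1.5P = 3P + 198 → P* = $55, Q* = 363.
With the tax collected from suppliers, supply shifts: Qs = 3(P − 36) + 198.
Solving gives Q = 327 with buyers paying $79 and suppliers receiving $43 (the $36 wedge).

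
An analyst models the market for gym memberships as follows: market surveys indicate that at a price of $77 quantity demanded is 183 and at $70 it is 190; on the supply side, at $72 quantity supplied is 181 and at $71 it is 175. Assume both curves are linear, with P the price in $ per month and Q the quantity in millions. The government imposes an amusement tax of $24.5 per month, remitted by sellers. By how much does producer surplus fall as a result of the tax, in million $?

Producer surplus falls by $617.75 million.

Demand slope: (190 − 183)/(70 − 77) = -1, so Qd = 260 − P.
Supply slope: (175 − 181)/(71 − 72) = 6, so Qs = 6P − 251.
Without the tax, 260 − P = 6P − 251 gives 7P = 511, so P* = $73 and Q* = 187.
With the tax collected from sellers, supply shifts: Qs = 6(P − 24.5) − 251.
Solving gives Q = 166 with consumers paying $94 and sellers receiving $69.5 (the $24.5 wedge).
ΔPS is the trapezoid between Q = 166 and Q = 187 of height $3.5: ½ · (187 + 166) · 3.5 = $617.75.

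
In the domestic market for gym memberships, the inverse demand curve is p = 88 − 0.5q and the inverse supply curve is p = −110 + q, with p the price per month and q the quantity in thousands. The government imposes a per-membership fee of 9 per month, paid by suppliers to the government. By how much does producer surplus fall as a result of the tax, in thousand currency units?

Inverting to q(p) form: qd = 176 − 2p; qs = p + 110.
Without the tax, 176 − 2p = p + 110 gives 3p = 66, so p* = 22 and q* = 132.
With the tax collected from suppliers, supply shifts: qs = (p − 9) + 110.
New equilibrium: buyers pay 25, suppliers receive 16, q = 126. (Wedge: pb − ps = 9.)
ΔPS is the trapezoid between Q = 126 and Q = 132 of height 6: ½ · (132 + 126) · 6 = 774.

Producer surplus falls by 774 thousand.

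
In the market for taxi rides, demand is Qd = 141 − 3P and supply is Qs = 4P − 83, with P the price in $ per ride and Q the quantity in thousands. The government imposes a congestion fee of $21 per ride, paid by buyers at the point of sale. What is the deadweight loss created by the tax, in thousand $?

Deadweight loss = $378 thousand.

Before the tax: set 141 − 3P = 4P − 83 → P* = $32, Q* = 45.
With the tax collected from buyers, demand (in seller-price terms) shifts: Qd = 141 − 3(P + 21).
Solving gives Q = 9 with buyers paying $44 and suppliers receiving $23 (the $21 wedge).
Quantity falls by |ΔQ| = |45 − 9| = 36.
DWL = ½ · t · |ΔQ| = ½ · 21 · 36 = $378.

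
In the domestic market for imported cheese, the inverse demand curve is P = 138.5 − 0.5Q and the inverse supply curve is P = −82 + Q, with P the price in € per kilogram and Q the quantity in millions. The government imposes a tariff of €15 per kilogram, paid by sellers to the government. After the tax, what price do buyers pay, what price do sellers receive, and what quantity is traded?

Buyers pay €70; sellers receive €55; quantity = 137.

Inverting to Q(P) form: Qd = 277 − 2P; Qs = P + 82.
Without the tax, 277 − 2P = P + 82 gives 3P = 195, so P* = €65 and Q* = 147.
With the tax collected from sellers, supply shifts: Qs = (P − 15) + 82.
New equilibrium: buyers pay €70, sellers receive €55, Q = 137. (Wedge: Pb − Ps = 15.)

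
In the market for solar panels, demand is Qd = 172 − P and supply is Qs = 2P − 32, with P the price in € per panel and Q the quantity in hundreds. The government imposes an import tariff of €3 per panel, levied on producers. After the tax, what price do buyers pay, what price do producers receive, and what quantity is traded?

Before the tax: set 172 − P = 2P − 32 → P* = €68, Q* = 104.
With the tax collected from producers, supply shifts: Qs = 2(P − 3) − 32.
Solving gives Q = 102 with buyers paying €70 and producers receiving €67 (the €3 wedge).
The less price-elastic side of the market bears the larger share of a per-unit tax.

Buyers pay €70; producers receive €67; quantity = 102.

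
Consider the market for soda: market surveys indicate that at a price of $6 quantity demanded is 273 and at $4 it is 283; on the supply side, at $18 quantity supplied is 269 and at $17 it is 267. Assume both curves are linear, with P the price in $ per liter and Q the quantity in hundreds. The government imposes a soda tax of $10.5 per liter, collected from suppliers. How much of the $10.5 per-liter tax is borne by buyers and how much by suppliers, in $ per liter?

Buyers bear $3 per liter; suppliers bear $7.5 per liter.

Demand slope: (283 − 273)/(4 − 6) = -5, so Qd = 303 − 5P.
Supply slope: (267 − 269)/(17 − 18) = 2, so Qs = 2P + 233.
Without the tax, 303 − 5P = 2P + 233 gives 7P = 70, so P* = $10 and Q* = 253.
With the tax collected from suppliers, supply shifts: Qs = 2(P − 10.5) + 233.
New equilibrium: buyers pay $13, suppliers receive $2.5, Q = 238. (Wedge: Pb − Ps = 10.5.)
Burden on buyers: $3; on suppliers: $7.5. (They sum to $10.5.)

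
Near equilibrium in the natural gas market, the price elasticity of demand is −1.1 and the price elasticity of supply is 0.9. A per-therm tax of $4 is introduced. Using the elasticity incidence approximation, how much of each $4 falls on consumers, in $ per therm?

Incidence ratio: consumers' share ≈ εs / (εs + |εd|) = 0.9 / (0.9 + 1.1) = 0.45.
So consumers bear ≈ 0.45 × $4 = $1.8; suppliers bear $2.2.

Consumers bear ≈ $1.8 per therm.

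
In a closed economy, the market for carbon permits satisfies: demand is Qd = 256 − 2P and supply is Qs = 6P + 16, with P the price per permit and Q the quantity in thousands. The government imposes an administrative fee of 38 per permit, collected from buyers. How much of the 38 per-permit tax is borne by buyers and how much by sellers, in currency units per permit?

Buyers bear 28.5 per permit; sellers bear 9.5 per permit.

Before the tax: set 256 − 2P = 6P + 16 → P* = 30, Q* = 196.
With the tax collected from buyers, demand (in seller-price terms) shifts: Qd = 256 − 2(P + 38).
New equilibrium: buyers pay 58.5, sellers receive 20.5, Q = 139. (Wedge: Pb − Ps = 38.)
Burden on buyers: 28.5; on sellers: 9.5. (They sum to 38.)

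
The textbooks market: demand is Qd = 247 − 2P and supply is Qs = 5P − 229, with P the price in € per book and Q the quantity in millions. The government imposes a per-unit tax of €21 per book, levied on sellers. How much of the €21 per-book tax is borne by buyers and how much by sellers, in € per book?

Buyers bear €15 per book; sellers bear €6 per book.

Before the tax: set 247 − 2P = 5P − 229 → P* = €68, Q* = 111.
With the tax collected from sellers, supply shifts: Qs = 5(P − 21) − 229.
Solving gives Q = 81 with buyers paying €83 and sellers receiving €62 (the €21 wedge).
Burden on buyers: €15; on sellers: €6. (They sum to €21.)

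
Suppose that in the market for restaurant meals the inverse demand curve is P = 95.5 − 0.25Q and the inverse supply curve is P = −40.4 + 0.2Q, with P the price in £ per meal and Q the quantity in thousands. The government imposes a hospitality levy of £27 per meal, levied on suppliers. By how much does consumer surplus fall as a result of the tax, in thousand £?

Consumer surplus falls by £4080 thousand.

Inverting to Q(P) form: Qd = 382 − 4P; Qs = 5P + 202.
Before the tax: set 382 − 4P = 5P + 202 → P* = £20, Q* = 302.
With the tax collected from suppliers, supply shifts: Qs = 5(P − 27) + 202.
Solving gives Q = 242 with buyers paying £35 and suppliers receiving £8 (the £27 wedge).
ΔCS is the trapezoid between Q = 242 and Q = 302 of height £15: ½ · (302 + 242) · 15 = £4080.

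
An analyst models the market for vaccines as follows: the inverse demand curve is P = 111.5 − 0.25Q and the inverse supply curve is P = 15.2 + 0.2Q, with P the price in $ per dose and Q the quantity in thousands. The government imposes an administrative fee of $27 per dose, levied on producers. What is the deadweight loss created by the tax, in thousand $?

Inverting to Q(P) form: Qd = 446 − 4P; Qs = 5P − 76.
Before the tax: set 446 − 4P = 5P − 76 → P* = $58, Q* = 214.
With the tax collected from producers, supply shifts: Qs = 5(P − 27) − 76.
Solving gives Q = 154 with buyers paying $73 and producers receiving $46 (the $27 wedge).
Quantity falls by |ΔQ| = |214 − 154| = 60.
DWL = ½ · t · |ΔQ| = ½ · 27 · 60 = $810.

Deadweight loss = $810 thousand.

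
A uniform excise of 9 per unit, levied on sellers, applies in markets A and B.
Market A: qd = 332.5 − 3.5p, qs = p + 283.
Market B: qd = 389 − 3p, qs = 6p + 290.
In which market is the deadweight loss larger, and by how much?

Market B, by 49.5.

Market A: pre-tax p* = 11, q* = 294; post-tax q = 287; deadweight loss = 31.5.
Market B: pre-tax p* = 11, q* = 356; post-tax q = 338; deadweight loss = 81.
Difference: 31.5 vs 81 → market B is larger by 49.5.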